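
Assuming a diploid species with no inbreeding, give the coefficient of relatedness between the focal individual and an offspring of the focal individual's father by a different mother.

0.25

Each parent–offspring link contributes a factor of 1/2, and independent paths through distinct common ancestors add.
Half-sibs share one parent — one path of length 2: r = (1/2)^2 = 1/4.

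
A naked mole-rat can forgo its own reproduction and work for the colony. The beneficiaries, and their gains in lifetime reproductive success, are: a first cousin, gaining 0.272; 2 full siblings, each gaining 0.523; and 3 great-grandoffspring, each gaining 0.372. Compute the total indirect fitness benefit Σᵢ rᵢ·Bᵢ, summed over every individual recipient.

r to a first cousin = 1/8 (first cousins share one grandparent pair — two paths of length 4: r = 2·(1/2)^4 = 1/8).
r to a full sibling = 0.5 (full sibs share both parents — two paths of length 2: r = 2·(1/2)^2 = 1/2).
r to a great-grandoffspring = 1/8 (three parent–offspring links: r = (1/2)^3 = 1/8).
Summing one r·B term per recipient: 1·0.125·0.272 + 2·0.5·0.523 + 3·0.125·0.372 = 0.6965.

0.6965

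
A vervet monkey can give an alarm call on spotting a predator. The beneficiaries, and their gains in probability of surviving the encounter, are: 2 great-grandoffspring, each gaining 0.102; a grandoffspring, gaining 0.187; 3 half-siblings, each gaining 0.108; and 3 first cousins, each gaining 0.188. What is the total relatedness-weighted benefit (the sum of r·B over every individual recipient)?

0.22375

r to a great-grandoffspring = 1/8 (three parent–offspring links: r = (1/2)^3 = 1/8).
r to a grandoffspring = 0.25 (two parent–offspring links: r = (1/2)^2 = 1/4).
r to a half-sibling = 1/4 (half-sibs share one parent — one path of length 2: r = (1/2)^2 = 1/4).
r to a first cousin = 1/8 (first cousins share one grandparent pair — two paths of length 4: r = 2·(1/2)^4 = 1/8).
Summing one r·B term per recipient: 2·0.125·0.102 + 1·0.25·0.187 + 3·0.25·0.108 + 3·0.125·0.188 = 0.22375.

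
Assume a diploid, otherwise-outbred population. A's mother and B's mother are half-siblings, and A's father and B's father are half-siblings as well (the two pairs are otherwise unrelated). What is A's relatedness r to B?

0.125

Independent pedigree routes through distinct common ancestors add.
A and B are related in two ways: half first cousins through their mothers (r = 1/16) and half first cousins through their fathers (r = 1/16).
r = 1/16 + 1/16 = 1/8 = 0.125.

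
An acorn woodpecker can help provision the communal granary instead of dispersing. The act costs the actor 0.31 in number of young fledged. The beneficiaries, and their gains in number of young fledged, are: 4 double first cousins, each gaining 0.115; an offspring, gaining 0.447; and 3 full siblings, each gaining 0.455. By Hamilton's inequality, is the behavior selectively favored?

Yes

Hamilton's rule: the trait is favored when the sum of r·B over every recipient exceeds the actor's cost C.
r to a double first cousin = 1/4 (double first cousins share both grandparent pairs — four paths of length 4: r = 4·(1/2)^4 = 1/4).
r to an offspring = 0.5 (one parent–offspring link: r = (1/2)^1 = 1/2).
r to a full sibling = 0.5 (full sibs share both parents — two paths of length 2: r = 2·(1/2)^2 = 1/2).
Summing one r·B term per recipient: 4·0.25·0.115 + 1·0.5·0.447 + 3·0.5·0.455 = 1.021.
1.021 > 0.31: the indirect benefit exceeds the cost.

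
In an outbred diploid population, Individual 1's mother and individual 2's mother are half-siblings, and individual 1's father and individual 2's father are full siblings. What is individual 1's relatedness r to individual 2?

0.1875

With two independent routes of shared ancestry, r is the sum of the two contributions.
Individual 1 and individual 2 are related in two ways: half first cousins through their mothers (r = 1/16) and first cousins through their fathers (r = 1/8).
r = 1/16 + 1/8 = 3/16 = 0.1875.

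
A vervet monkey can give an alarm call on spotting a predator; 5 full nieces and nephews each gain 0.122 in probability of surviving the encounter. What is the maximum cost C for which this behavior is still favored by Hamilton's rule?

r to a full niece or nephew = 1/4 (full aunt/uncle↔niece/nephew: two paths of length 3 through the shared grandparent pair: r = 2·(1/2)^3 = 1/4).
Hamilton's rule: n·r·B > C, so the trait is favored while C < n·r·B = 5·0.25·0.122 = 0.1525.

0.1525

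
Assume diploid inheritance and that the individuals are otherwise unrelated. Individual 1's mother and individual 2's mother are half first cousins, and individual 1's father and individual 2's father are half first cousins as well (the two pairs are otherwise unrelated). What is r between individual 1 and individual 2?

Relatedness sums over independent paths through distinct common ancestors.
Individual 1 and individual 2 are related in two ways: half second cousins through their mothers (r = 1/64) and half second cousins through their fathers (r = 1/64).
r = 1/64 + 1/64 = 0.03125.

0.03125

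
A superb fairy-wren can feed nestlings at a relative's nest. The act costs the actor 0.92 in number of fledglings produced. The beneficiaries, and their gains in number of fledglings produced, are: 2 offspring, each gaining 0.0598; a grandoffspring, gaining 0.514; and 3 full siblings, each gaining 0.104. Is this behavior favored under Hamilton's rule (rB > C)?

No

Hamilton's rule: the trait is favored when the sum of r·B over every recipient exceeds the actor's cost C.
r to an offspring = 1/2 (one parent–offspring link: r = (1/2)^1 = 1/2).
r to a grandoffspring = 0.25 (two parent–offspring links: r = (1/2)^2 = 1/4).
r to a full sibling = 1/2 (full sibs share both parents — two paths of length 2: r = 2·(1/2)^2 = 1/2).
Summing one r·B term per recipient: 2·0.5·0.0598 + 1·0.25·0.514 + 3·0.5·0.104 = 0.3443.
0.3443 < 0.92: the indirect benefit is less than the cost.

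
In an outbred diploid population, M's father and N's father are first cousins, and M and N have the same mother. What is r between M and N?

0.28125

Relatedness sums over independent paths through distinct common ancestors.
M and N are related in two ways: second cousins through their fathers (r = 1/32) and half-sibs through their shared mother (r = 1/4).
r = 1/32 + 1/4 = 9/32 = 0.28125.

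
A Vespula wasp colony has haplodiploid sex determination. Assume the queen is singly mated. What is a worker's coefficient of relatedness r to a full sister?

Haplodiploid full sisters inherit their father's entire haploid genome identically (contributing 1/2) and on average half of their mother's contribution (1/2 · 1/2 = 1/4); r = 1/2 + 1/4 = 3/4.

0.75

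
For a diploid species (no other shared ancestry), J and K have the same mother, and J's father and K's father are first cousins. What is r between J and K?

Wright's path rule: contributions from independent ancestry routes add.
J and K are related in two ways: half-sibs through their shared mother (r = 1/4) and second cousins through their fathers (r = 1/32).
r = 1/4 + 1/32 = 9/32 = 0.28125.

0.28125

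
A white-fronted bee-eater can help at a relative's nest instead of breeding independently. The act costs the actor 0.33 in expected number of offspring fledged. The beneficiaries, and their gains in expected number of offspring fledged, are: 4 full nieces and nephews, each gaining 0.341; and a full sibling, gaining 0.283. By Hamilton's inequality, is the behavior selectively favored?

Hamilton's rule: the trait is favored when the sum of r·B over every recipient exceeds the actor's cost C.
r to a full niece or nephew = 0.25 (full aunt/uncle↔niece/nephew: two paths of length 3 through the shared grandparent pair: r = 2·(1/2)^3 = 1/4).
r to a full sibling = 1/2 (full sibs share both parents — two paths of length 2: r = 2·(1/2)^2 = 1/2).
Summing one r·B term per recipient: 4·0.25·0.341 + 1·0.5·0.283 = 0.4825.
0.4825 > 0.33: the indirect benefit exceeds the cost.

Yes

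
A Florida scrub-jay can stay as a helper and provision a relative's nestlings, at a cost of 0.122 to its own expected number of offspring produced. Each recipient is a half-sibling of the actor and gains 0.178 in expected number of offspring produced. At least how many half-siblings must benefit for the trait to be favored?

3

r to a half-sibling = 0.25 (half-sibs share one parent — one path of length 2: r = (1/2)^2 = 1/4).
Hamilton's rule: n·r·B > C  ⇒  n > C/(r·B) = 0.122/(0.25·0.178) = 2.742.
The smallest integer exceeding 2.742 is 3.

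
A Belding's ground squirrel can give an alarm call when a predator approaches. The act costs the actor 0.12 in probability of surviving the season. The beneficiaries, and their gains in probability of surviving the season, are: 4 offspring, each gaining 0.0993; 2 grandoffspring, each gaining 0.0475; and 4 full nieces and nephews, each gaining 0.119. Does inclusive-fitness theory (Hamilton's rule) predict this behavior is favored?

Hamilton's rule: the trait is favored when the sum of r·B over every recipient exceeds the actor's cost C.
r to an offspring = 1/2 (one parent–offspring link: r = (1/2)^1 = 1/2).
r to a grandoffspring = 1/4 (two parent–offspring links: r = (1/2)^2 = 1/4).
r to a full niece or nephew = 1/4 (full aunt/uncle↔niece/nephew: two paths of length 3 through the shared grandparent pair: r = 2·(1/2)^3 = 1/4).
Summing one r·B term per recipient: 4·0.5·0.0993 + 2·0.25·0.0475 + 4·0.25·0.119 = 0.34135.
0.34135 > 0.12: the indirect benefit exceeds the cost.

Yes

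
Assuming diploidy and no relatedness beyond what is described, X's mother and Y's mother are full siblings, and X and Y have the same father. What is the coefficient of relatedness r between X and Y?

With two independent routes of shared ancestry, r is the sum of the two contributions.
X and Y are related in two ways: first cousins through their mothers (r = 1/8) and half-sibs through their shared father (r = 1/4).
r = 1/8 + 1/4 = 3/8 = 0.375.

0.375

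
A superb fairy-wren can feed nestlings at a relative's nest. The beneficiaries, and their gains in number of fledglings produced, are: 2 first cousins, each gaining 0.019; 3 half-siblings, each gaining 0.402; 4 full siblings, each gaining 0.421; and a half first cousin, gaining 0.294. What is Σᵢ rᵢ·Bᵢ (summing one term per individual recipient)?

1.166625

r to a first cousin = 1/8 (first cousins share one grandparent pair — two paths of length 4: r = 2·(1/2)^4 = 1/8).
r to a half-sibling = 0.25 (half-sibs share one parent — one path of length 2: r = (1/2)^2 = 1/4).
r to a full sibling = 0.5 (full sibs share both parents — two paths of length 2: r = 2·(1/2)^2 = 1/2).
r to a half first cousin = 1/16 (half first cousins share one grandparent — one path of length 4: r = (1/2)^4 = 1/16).
Summing one r·B term per recipient: 2·0.125·0.019 + 3·0.25·0.402 + 4·0.5·0.421 + 1·0.0625·0.294 = 1.166625.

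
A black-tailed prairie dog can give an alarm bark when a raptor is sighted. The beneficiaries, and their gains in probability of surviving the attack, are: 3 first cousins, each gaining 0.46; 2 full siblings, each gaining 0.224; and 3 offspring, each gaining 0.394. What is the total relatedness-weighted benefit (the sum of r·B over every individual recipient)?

r to a first cousin = 0.125 (first cousins share one grandparent pair — two paths of length 4: r = 2·(1/2)^4 = 1/8).
r to a full sibling = 1/2 (full sibs share both parents — two paths of length 2: r = 2·(1/2)^2 = 1/2).
r to an offspring = 0.5 (one parent–offspring link: r = (1/2)^1 = 1/2).
Summing one r·B term per recipient: 3·0.125·0.46 + 2·0.5·0.224 + 3·0.5·0.394 = 0.9875.

0.9875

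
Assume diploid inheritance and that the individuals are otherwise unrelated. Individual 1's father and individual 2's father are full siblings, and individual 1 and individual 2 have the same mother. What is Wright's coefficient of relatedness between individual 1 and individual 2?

0.375

With two independent routes of shared ancestry, r is the sum of the two contributions.
Individual 1 and individual 2 are related in two ways: first cousins through their fathers (r = 1/8) and half-sibs through their shared mother (r = 1/4).
r = 1/8 + 1/4 = 0.375.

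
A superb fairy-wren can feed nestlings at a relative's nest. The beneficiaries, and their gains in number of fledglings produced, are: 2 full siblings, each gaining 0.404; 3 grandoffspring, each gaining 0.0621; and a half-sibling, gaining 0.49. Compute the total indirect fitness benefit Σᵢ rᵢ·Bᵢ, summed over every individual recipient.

r to a full sibling = 0.5 (full sibs share both parents — two paths of length 2: r = 2·(1/2)^2 = 1/2).
r to a grandoffspring = 1/4 (two parent–offspring links: r = (1/2)^2 = 1/4).
r to a half-sibling = 0.25 (half-sibs share one parent — one path of length 2: r = (1/2)^2 = 1/4).
Summing one r·B term per recipient: 2·0.5·0.404 + 3·0.25·0.0621 + 1·0.25·0.49 = 0.573075.

0.573075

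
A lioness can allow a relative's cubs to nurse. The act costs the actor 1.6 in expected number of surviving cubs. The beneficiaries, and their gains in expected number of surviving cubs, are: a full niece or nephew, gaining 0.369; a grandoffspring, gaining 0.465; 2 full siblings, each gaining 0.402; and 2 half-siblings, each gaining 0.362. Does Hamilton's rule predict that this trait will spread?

Hamilton's rule: the trait is favored when the sum of r·B over every recipient exceeds the actor's cost C.
r to a full niece or nephew = 0.25 (full aunt/uncle↔niece/nephew: two paths of length 3 through the shared grandparent pair: r = 2·(1/2)^3 = 1/4).
r to a grandoffspring = 1/4 (two parent–offspring links: r = (1/2)^2 = 1/4).
r to a full sibling = 0.5 (full sibs share both parents — two paths of length 2: r = 2·(1/2)^2 = 1/2).
r to a half-sibling = 1/4 (half-sibs share one parent — one path of length 2: r = (1/2)^2 = 1/4).
Summing one r·B term per recipient: 1·0.25·0.369 + 1·0.25·0.465 + 2·0.5·0.402 + 2·0.25·0.362 = 0.7915.
0.7915 < 1.6: the indirect benefit is less than the cost.

No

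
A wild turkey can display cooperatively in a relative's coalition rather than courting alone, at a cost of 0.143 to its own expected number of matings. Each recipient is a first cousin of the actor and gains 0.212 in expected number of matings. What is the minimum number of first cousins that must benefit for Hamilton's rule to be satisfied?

r to a first cousin = 1/8 (first cousins share one grandparent pair — two paths of length 4: r = 2·(1/2)^4 = 1/8).
Hamilton's rule: n·r·B > C  ⇒  n > C/(r·B) = 0.143/(0.125·0.212) = 5.396.
The smallest integer exceeding 5.396 is 6.

6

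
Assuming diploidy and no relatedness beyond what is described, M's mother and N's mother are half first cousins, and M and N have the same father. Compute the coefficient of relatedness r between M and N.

0.265625

With two independent routes of shared ancestry, r is the sum of the two contributions.
M and N are related in two ways: half second cousins through their mothers (r = 1/64) and half-sibs through their shared father (r = 1/4).
r = 1/64 + 1/4 = 0.265625.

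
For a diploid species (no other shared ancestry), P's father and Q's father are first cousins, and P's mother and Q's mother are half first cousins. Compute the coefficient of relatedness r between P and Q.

0.046875

Independent pedigree routes through distinct common ancestors add.
P and Q are related in two ways: second cousins through their fathers (r = 1/32) and half second cousins through their mothers (r = 1/64).
r = 1/32 + 1/64 = 3/64 = 0.046875.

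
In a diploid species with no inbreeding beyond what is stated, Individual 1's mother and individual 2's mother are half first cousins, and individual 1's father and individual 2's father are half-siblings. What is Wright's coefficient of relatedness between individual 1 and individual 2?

0.078125

Wright's path rule: contributions from independent ancestry routes add.
Individual 1 and individual 2 are related in two ways: half second cousins through their mothers (r = 1/64) and half first cousins through their fathers (r = 1/16).
r = 1/64 + 1/16 = 0.078125.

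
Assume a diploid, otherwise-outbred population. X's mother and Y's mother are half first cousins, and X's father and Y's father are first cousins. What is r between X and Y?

0.046875

With two independent routes of shared ancestry, r is the sum of the two contributions.
X and Y are related in two ways: half second cousins through their mothers (r = 1/64) and second cousins through their fathers (r = 1/32).
r = 1/64 + 1/32 = 3/64 = 0.046875.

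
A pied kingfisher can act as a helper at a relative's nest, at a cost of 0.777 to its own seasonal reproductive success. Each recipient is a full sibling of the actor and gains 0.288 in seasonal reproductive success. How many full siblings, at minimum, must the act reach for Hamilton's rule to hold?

r to a full sibling = 0.5 (full sibs share both parents — two paths of length 2: r = 2·(1/2)^2 = 1/2).
Hamilton's rule: n·r·B > C  ⇒  n > C/(r·B) = 0.777/(0.5·0.288) = 5.396.
The smallest integer exceeding 5.396 is 6.

6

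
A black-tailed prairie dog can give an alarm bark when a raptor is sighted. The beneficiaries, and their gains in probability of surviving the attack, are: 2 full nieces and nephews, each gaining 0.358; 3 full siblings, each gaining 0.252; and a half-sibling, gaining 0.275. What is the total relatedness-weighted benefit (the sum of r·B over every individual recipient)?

0.62575

r to a full niece or nephew = 1/4 (full aunt/uncle↔niece/nephew: two paths of length 3 through the shared grandparent pair: r = 2·(1/2)^3 = 1/4).
r to a full sibling = 1/2 (full sibs share both parents — two paths of length 2: r = 2·(1/2)^2 = 1/2).
r to a half-sibling = 0.25 (half-sibs share one parent — one path of length 2: r = (1/2)^2 = 1/4).
Summing one r·B term per recipient: 2·0.25·0.358 + 3·0.5·0.252 + 1·0.25·0.275 = 0.62575.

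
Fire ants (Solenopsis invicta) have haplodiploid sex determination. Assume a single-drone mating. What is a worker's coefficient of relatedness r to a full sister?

0.75

Haplodiploid full sisters inherit their father's entire haploid genome identically (contributing 1/2) and on average half of their mother's contribution (1/2 · 1/2 = 1/4); r = 1/2 + 1/4 = 3/4.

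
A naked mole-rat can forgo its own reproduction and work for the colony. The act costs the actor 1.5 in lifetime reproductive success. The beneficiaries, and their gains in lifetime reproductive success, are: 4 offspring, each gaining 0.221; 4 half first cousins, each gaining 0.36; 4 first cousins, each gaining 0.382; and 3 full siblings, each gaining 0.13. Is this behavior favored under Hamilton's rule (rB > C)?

No

Hamilton's rule: the trait is favored when the sum of r·B over every recipient exceeds the actor's cost C.
r to an offspring = 0.5 (one parent–offspring link: r = (1/2)^1 = 1/2).
r to a half first cousin = 1/16 (half first cousins share one grandparent — one path of length 4: r = (1/2)^4 = 1/16).
r to a first cousin = 1/8 (first cousins share one grandparent pair — two paths of length 4: r = 2·(1/2)^4 = 1/8).
r to a full sibling = 0.5 (full sibs share both parents — two paths of length 2: r = 2·(1/2)^2 = 1/2).
Summing one r·B term per recipient: 4·0.5·0.221 + 4·0.0625·0.36 + 4·0.125·0.382 + 3·0.5·0.13 = 0.918.
0.918 < 1.5: the indirect benefit is less than the cost.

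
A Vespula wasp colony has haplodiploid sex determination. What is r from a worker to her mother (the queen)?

One meiotic link between diploid queen and diploid daughter: r = 1/2.

0.5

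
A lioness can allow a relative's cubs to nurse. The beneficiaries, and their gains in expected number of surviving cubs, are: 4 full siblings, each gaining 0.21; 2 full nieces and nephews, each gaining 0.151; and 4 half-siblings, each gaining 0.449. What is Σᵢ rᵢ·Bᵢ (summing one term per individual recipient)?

0.9445

r to a full sibling = 0.5 (full sibs share both parents — two paths of length 2: r = 2·(1/2)^2 = 1/2).
r to a full niece or nephew = 0.25 (full aunt/uncle↔niece/nephew: two paths of length 3 through the shared grandparent pair: r = 2·(1/2)^3 = 1/4).
r to a half-sibling = 1/4 (half-sibs share one parent — one path of length 2: r = (1/2)^2 = 1/4).
Summing one r·B term per recipient: 4·0.5·0.21 + 2·0.25·0.151 + 4·0.25·0.449 = 0.9445.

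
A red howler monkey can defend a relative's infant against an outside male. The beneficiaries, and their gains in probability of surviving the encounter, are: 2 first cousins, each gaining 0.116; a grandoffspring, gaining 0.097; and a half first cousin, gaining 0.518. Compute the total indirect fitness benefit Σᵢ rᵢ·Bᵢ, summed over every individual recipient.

r to a first cousin = 1/8 (first cousins share one grandparent pair — two paths of length 4: r = 2·(1/2)^4 = 1/8).
r to a grandoffspring = 0.25 (two parent–offspring links: r = (1/2)^2 = 1/4).
r to a half first cousin = 1/16 (half first cousins share one grandparent — one path of length 4: r = (1/2)^4 = 1/16).
Summing one r·B term per recipient: 2·0.125·0.116 + 1·0.25·0.097 + 1·0.0625·0.518 = 0.085625.

0.085625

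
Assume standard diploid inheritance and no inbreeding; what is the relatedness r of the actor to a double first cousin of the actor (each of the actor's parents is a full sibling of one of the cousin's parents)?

Each parent–offspring link contributes a factor of 1/2, and independent paths through distinct common ancestors add.
Double first cousins share both grandparent pairs — four paths of length 4: r = 4·(1/2)^4 = 1/4.

0.25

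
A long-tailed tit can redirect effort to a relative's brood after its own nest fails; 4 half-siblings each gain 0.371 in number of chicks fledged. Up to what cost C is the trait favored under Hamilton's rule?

0.371

r to a half-sibling = 1/4 (half-sibs share one parent — one path of length 2: r = (1/2)^2 = 1/4).
Hamilton's rule: n·r·B > C, so the trait is favored while C < n·r·B = 4·0.25·0.371 = 0.371.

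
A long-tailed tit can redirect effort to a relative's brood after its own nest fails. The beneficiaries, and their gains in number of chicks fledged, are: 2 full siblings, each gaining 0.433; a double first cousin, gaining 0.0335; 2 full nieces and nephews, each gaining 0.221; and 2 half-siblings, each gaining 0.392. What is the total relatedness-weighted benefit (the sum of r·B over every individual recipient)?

r to a full sibling = 1/2 (full sibs share both parents — two paths of length 2: r = 2·(1/2)^2 = 1/2).
r to a double first cousin = 0.25 (double first cousins share both grandparent pairs — four paths of length 4: r = 4·(1/2)^4 = 1/4).
r to a full niece or nephew = 1/4 (full aunt/uncle↔niece/nephew: two paths of length 3 through the shared grandparent pair: r = 2·(1/2)^3 = 1/4).
r to a half-sibling = 1/4 (half-sibs share one parent — one path of length 2: r = (1/2)^2 = 1/4).
Summing one r·B term per recipient: 2·0.5·0.433 + 1·0.25·0.0335 + 2·0.25·0.221 + 2·0.25·0.392 = 0.747875.

0.747875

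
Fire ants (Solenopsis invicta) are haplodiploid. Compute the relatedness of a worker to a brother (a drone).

0.25

Her haploid brother carries none of their father's genes and a random half of their mother's genome; that half matches the maternal half of her own genome with probability 1/2: r = 1/2 · 1/2 = 1/4.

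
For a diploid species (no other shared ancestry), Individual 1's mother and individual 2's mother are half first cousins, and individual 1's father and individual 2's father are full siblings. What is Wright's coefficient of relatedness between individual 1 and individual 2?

0.140625

Relatedness sums over independent paths through distinct common ancestors.
Individual 1 and individual 2 are related in two ways: half second cousins through their mothers (r = 1/64) and first cousins through their fathers (r = 1/8).
r = 1/64 + 1/8 = 0.140625.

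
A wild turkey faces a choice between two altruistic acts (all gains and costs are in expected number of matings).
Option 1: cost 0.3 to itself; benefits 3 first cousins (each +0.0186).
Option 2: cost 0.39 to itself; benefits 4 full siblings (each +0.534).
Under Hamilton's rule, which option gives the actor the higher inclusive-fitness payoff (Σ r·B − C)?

Option 2

Option 1: r to a first cousin = 0.125.
Option 1: Σ r·B − C = (3·0.125·0.0186) − 0.3 = -0.293025.
Option 2: r to a full sibling = 0.5.
Option 2: Σ r·B − C = (4·0.5·0.534) − 0.39 = 0.678.
Option 2 has the higher net inclusive-fitness payoff.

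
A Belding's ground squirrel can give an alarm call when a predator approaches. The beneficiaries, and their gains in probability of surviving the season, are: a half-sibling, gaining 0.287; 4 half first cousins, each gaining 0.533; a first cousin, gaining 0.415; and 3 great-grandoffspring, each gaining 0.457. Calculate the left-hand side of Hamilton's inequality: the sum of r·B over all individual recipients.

0.42825

r to a half-sibling = 1/4 (half-sibs share one parent — one path of length 2: r = (1/2)^2 = 1/4).
r to a half first cousin = 0.0625 (half first cousins share one grandparent — one path of length 4: r = (1/2)^4 = 1/16).
r to a first cousin = 1/8 (first cousins share one grandparent pair — two paths of length 4: r = 2·(1/2)^4 = 1/8).
r to a great-grandoffspring = 1/8 (three parent–offspring links: r = (1/2)^3 = 1/8).
Summing one r·B term per recipient: 1·0.25·0.287 + 4·0.0625·0.533 + 1·0.125·0.415 + 3·0.125·0.457 = 0.42825.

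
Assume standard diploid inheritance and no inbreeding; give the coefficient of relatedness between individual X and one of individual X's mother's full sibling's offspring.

0.125

Each parent–offspring link contributes a factor of 1/2, and independent paths through distinct common ancestors add.
First cousins share one grandparent pair — two paths of length 4: r = 2·(1/2)^4 = 1/8.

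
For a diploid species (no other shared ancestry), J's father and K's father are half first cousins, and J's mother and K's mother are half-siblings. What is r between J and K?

Wright's path rule: contributions from independent ancestry routes add.
J and K are related in two ways: half second cousins through their fathers (r = 1/64) and half first cousins through their mothers (r = 1/16).
r = 1/64 + 1/16 = 0.078125.

0.078125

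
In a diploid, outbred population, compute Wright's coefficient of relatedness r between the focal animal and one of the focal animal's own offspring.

Each parent–offspring link contributes a factor of 1/2, and independent paths through distinct common ancestors add.
One parent–offspring link: r = (1/2)^1 = 1/2.

0.5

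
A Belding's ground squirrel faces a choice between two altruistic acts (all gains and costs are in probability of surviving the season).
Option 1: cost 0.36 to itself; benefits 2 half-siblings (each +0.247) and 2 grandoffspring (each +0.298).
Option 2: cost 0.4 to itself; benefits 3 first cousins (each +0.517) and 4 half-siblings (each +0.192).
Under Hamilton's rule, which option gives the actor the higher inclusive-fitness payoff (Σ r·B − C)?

Option 2

Option 1: r to a half-sibling = 0.25.
Option 1: r to a grandoffspring = 0.25.
Option 1: Σ r·B − C = (2·0.25·0.247 + 2·0.25·0.298) − 0.36 = -0.0875.
Option 2: r to a first cousin = 0.125.
Option 2: r to a half-sibling = 0.25.
Option 2: Σ r·B − C = (3·0.125·0.517 + 4·0.25·0.192) − 0.4 = -0.014125.
Option 2 has the higher net inclusive-fitness payoff.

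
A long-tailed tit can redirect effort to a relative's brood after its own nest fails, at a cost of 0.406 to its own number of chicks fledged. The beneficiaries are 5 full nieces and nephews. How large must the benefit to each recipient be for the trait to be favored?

r to a full niece or nephew = 1/4 (full aunt/uncle↔niece/nephew: two paths of length 3 through the shared grandparent pair: r = 2·(1/2)^3 = 1/4).
Hamilton's rule with n recipients of equal r: n·r·B > C, so B > C/(n·r) = 0.406/(5·0.25) = 0.3248.

0.3248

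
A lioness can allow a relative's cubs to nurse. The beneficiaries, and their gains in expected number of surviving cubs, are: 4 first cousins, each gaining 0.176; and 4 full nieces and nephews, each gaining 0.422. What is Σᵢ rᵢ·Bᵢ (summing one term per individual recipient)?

0.51

r to a first cousin = 1/8 (first cousins share one grandparent pair — two paths of length 4: r = 2·(1/2)^4 = 1/8).
r to a full niece or nephew = 0.25 (full aunt/uncle↔niece/nephew: two paths of length 3 through the shared grandparent pair: r = 2·(1/2)^3 = 1/4).
Summing one r·B term per recipient: 4·0.125·0.176 + 4·0.25·0.422 = 0.51.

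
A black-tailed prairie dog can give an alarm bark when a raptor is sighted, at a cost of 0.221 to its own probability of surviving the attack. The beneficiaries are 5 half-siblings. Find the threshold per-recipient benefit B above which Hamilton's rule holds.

0.1768

r to a half-sibling = 0.25 (half-sibs share one parent — one path of length 2: r = (1/2)^2 = 1/4).
Hamilton's rule with n recipients of equal r: n·r·B > C, so B > C/(n·r) = 0.221/(5·0.25) = 0.1768.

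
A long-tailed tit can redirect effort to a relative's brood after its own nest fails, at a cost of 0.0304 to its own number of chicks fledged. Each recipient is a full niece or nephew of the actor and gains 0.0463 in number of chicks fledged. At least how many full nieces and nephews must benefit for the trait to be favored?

r to a full niece or nephew = 1/4 (full aunt/uncle↔niece/nephew: two paths of length 3 through the shared grandparent pair: r = 2·(1/2)^3 = 1/4).
Hamilton's rule: n·r·B > C  ⇒  n > C/(r·B) = 0.0304/(0.25·0.0463) = 2.626.
The smallest integer exceeding 2.626 is 3.

3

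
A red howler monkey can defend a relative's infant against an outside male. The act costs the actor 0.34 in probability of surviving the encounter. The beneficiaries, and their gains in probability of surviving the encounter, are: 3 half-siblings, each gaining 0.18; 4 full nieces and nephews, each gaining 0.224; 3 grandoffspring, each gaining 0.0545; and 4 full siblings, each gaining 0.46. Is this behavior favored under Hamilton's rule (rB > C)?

Yes

Hamilton's rule: the trait is favored when the sum of r·B over every recipient exceeds the actor's cost C.
r to a half-sibling = 0.25 (half-sibs share one parent — one path of length 2: r = (1/2)^2 = 1/4).
r to a full niece or nephew = 1/4 (full aunt/uncle↔niece/nephew: two paths of length 3 through the shared grandparent pair: r = 2·(1/2)^3 = 1/4).
r to a grandoffspring = 0.25 (two parent–offspring links: r = (1/2)^2 = 1/4).
r to a full sibling = 0.5 (full sibs share both parents — two paths of length 2: r = 2·(1/2)^2 = 1/2).
Summing one r·B term per recipient: 3·0.25·0.18 + 4·0.25·0.224 + 3·0.25·0.0545 + 4·0.5·0.46 = 1.319875.
1.319875 > 0.34: the indirect benefit exceeds the cost.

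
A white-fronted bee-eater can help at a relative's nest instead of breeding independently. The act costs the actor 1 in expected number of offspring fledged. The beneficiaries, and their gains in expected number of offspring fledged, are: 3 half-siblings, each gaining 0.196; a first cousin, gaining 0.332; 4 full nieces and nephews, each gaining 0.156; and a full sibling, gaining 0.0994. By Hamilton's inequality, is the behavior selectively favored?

No

Hamilton's rule: the trait is favored when the sum of r·B over every recipient exceeds the actor's cost C.
r to a half-sibling = 0.25 (half-sibs share one parent — one path of length 2: r = (1/2)^2 = 1/4).
r to a first cousin = 0.125 (first cousins share one grandparent pair — two paths of length 4: r = 2·(1/2)^4 = 1/8).
r to a full niece or nephew = 1/4 (full aunt/uncle↔niece/nephew: two paths of length 3 through the shared grandparent pair: r = 2·(1/2)^3 = 1/4).
r to a full sibling = 1/2 (full sibs share both parents — two paths of length 2: r = 2·(1/2)^2 = 1/2).
Summing one r·B term per recipient: 3·0.25·0.196 + 1·0.125·0.332 + 4·0.25·0.156 + 1·0.5·0.0994 = 0.3942.
0.3942 < 1: the indirect benefit is less than the cost.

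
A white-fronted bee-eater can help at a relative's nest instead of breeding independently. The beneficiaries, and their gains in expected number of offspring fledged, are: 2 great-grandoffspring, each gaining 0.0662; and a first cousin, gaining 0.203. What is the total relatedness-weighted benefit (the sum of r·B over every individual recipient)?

r to a great-grandoffspring = 0.125 (three parent–offspring links: r = (1/2)^3 = 1/8).
r to a first cousin = 1/8 (first cousins share one grandparent pair — two paths of length 4: r = 2·(1/2)^4 = 1/8).
Summing one r·B term per recipient: 2·0.125·0.0662 + 1·0.125·0.203 = 0.041925.

0.041925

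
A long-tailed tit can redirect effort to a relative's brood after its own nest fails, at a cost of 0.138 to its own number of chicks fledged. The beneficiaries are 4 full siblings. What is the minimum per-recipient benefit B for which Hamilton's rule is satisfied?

0.069

r to a full sibling = 0.5 (full sibs share both parents — two paths of length 2: r = 2·(1/2)^2 = 1/2).
Hamilton's rule with n recipients of equal r: n·r·B > C, so B > C/(n·r) = 0.138/(4·0.5) = 0.069.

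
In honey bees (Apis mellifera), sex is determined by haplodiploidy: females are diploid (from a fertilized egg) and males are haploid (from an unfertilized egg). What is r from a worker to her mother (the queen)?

One meiotic link between diploid queen and diploid daughter: r = 1/2.

0.5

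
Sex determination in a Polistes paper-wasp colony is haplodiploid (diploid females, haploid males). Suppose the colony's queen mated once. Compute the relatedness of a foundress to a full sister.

Haplodiploid full sisters inherit their father's entire haploid genome identically (contributing 1/2) and on average half of their mother's contribution (1/2 · 1/2 = 1/4); r = 1/2 + 1/4 = 3/4.

0.75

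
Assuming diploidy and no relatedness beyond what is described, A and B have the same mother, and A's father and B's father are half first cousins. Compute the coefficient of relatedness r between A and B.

With two independent routes of shared ancestry, r is the sum of the two contributions.
A and B are related in two ways: half-sibs through their shared mother (r = 1/4) and half second cousins through their fathers (r = 1/64).
r = 1/4 + 1/64 = 17/64 = 0.265625.

0.265625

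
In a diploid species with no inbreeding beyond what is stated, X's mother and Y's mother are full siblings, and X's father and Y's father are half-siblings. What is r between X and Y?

0.1875

With two independent routes of shared ancestry, r is the sum of the two contributions.
X and Y are related in two ways: first cousins through their mothers (r = 1/8) and half first cousins through their fathers (r = 1/16).
r = 1/8 + 1/16 = 3/16 = 0.1875.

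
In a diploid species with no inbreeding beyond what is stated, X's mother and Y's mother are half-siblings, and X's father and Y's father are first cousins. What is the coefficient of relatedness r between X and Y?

0.09375

With two independent routes of shared ancestry, r is the sum of the two contributions.
X and Y are related in two ways: half first cousins through their mothers (r = 1/16) and second cousins through their fathers (r = 1/32).
r = 1/16 + 1/32 = 3/32 = 0.09375.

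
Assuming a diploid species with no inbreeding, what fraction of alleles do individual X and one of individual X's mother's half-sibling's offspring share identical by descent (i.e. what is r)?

Each parent–offspring link contributes a factor of 1/2, and independent paths through distinct common ancestors add.
Half first cousins share one grandparent — one path of length 4: r = (1/2)^4 = 1/16.

0.0625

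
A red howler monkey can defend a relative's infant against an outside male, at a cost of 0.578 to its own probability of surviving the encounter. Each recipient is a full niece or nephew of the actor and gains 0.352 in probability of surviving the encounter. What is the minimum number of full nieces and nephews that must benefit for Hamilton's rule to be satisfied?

7

r to a full niece or nephew = 1/4 (full aunt/uncle↔niece/nephew: two paths of length 3 through the shared grandparent pair: r = 2·(1/2)^3 = 1/4).
Hamilton's rule: n·r·B > C  ⇒  n > C/(r·B) = 0.578/(0.25·0.352) = 6.568.
The smallest integer exceeding 6.568 is 7.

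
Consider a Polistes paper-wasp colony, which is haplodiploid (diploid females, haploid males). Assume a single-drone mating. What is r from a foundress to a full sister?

Haplodiploid full sisters inherit their father's entire haploid genome identically (contributing 1/2) and on average half of their mother's contribution (1/2 · 1/2 = 1/4); r = 1/2 + 1/4 = 3/4.

0.75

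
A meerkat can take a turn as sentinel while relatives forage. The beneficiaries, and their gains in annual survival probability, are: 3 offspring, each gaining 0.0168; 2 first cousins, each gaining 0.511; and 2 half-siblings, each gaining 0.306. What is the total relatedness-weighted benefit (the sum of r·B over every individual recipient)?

r to an offspring = 1/2 (one parent–offspring link: r = (1/2)^1 = 1/2).
r to a first cousin = 1/8 (first cousins share one grandparent pair — two paths of length 4: r = 2·(1/2)^4 = 1/8).
r to a half-sibling = 0.25 (half-sibs share one parent — one path of length 2: r = (1/2)^2 = 1/4).
Summing one r·B term per recipient: 3·0.5·0.0168 + 2·0.125·0.511 + 2·0.25·0.306 = 0.30595.

0.30595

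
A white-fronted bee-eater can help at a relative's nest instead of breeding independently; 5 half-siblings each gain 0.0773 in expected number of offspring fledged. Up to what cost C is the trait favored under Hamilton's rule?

0.096625

r to a half-sibling = 0.25 (half-sibs share one parent — one path of length 2: r = (1/2)^2 = 1/4).
Hamilton's rule: n·r·B > C, so the trait is favored while C < n·r·B = 5·0.25·0.0773 = 0.096625.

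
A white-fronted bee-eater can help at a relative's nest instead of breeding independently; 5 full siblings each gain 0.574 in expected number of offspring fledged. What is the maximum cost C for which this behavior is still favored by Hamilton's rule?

r to a full sibling = 1/2 (full sibs share both parents — two paths of length 2: r = 2·(1/2)^2 = 1/2).
Hamilton's rule: n·r·B > C, so the trait is favored while C < n·r·B = 5·0.5·0.574 = 1.435.

1.435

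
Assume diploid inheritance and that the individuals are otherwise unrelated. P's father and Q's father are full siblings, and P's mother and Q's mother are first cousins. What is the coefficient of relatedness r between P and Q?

Relatedness sums over independent paths through distinct common ancestors.
P and Q are related in two ways: first cousins through their fathers (r = 1/8) and second cousins through their mothers (r = 1/32).
r = 1/8 + 1/32 = 5/32 = 0.15625.

0.15625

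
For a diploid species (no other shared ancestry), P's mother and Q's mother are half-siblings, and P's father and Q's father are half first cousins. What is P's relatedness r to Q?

Wright's path rule: contributions from independent ancestry routes add.
P and Q are related in two ways: half first cousins through their mothers (r = 1/16) and half second cousins through their fathers (r = 1/64).
r = 1/16 + 1/64 = 5/64 = 0.078125.

0.078125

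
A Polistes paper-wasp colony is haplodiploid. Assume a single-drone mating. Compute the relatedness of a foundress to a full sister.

0.75

Haplodiploid full sisters inherit their father's entire haploid genome identically (contributing 1/2) and on average half of their mother's contribution (1/2 · 1/2 = 1/4); r = 1/2 + 1/4 = 3/4.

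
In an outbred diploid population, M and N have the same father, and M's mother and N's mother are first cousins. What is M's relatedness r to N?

0.28125

Independent pedigree routes through distinct common ancestors add.
M and N are related in two ways: half-sibs through their shared father (r = 1/4) and second cousins through their mothers (r = 1/32).
r = 1/4 + 1/32 = 9/32 = 0.28125.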